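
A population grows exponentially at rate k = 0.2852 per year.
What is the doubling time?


Exponential growth: P(t) = P₀ e^(0.2852t). Set P(t)/P₀ = 2: e^(0.2852t) = 2.
Solve: t = ln(2)/0.2852 ≈ 2.43 years.


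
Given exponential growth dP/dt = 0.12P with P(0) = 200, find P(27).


The ODE dP/dt = 0.12P has solution P(t) = P(0)e^(0.12t).
Substitute P(0) = 200 and t = 27: P(27) = 200 e^(3.24) ≈ 5107.


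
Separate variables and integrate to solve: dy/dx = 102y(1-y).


Separate: dy/[y(1-y)] = 102 dx.
Partial fractions: 1/[y(1-y)] = 1/y + 1/(1-y).
Integrate: ln|y/(1-y)| = 102x + C₀.
Solve for y: y = 1/(1 + Ce^(-102x)).


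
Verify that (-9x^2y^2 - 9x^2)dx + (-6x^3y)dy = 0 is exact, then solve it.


Check exactness: ∂M/∂y = -18x^2y and ∂N/∂x = -18x^2y; equal, so the equation is exact.
Integrate M with respect to x (treating y as constant): ∫M dx = -3x^3y^2 - 3x^3 + h(y).
Differentiate w.r.t. y and set equal to N: all terms match, so h'(y) = 0 and h is a constant absorbed into C.
General solution: -3x^3y^2 - 3x^3 = C.


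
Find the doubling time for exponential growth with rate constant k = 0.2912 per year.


Exponential growth: P(t) = P₀ e^(0.2912t). Set P(t)/P₀ = 2: e^(0.2912t) = 2.
Solve: t = ln(2)/0.2912 ≈ 2.38 years.


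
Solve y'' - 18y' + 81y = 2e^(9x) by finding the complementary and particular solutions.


Characteristic polynomial (r - 9)² = 0; repeated root r = 9.
y_h = (C₁ + C₂x)e^(9x). Forcing matches the repeated root (resonance), so try y_p = Ax² e^(9x).
Substitute and solve for A: 2A = 2, so A = 1.
General solution: y = (C₁ + C₂x + x²)e^(9x).


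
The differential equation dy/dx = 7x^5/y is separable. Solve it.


Separate variables: y dy = 7x^5 dx.
Integrate both sides: y²/2 = (7/6)x^6 + C₀.
Multiply by 2: y² = (7/3)x^6 + C.


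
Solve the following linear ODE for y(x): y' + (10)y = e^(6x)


P(x) = 10 ⇒ μ = e^(10x).
(μ y)' = e^(16x) ⇒ μ y = e^(16x)/16 + C.
Divide by μ: y = (1/16)e^(6x) + Ce^(-10x).


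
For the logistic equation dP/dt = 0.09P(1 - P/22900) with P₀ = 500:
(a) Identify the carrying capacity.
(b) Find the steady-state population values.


Logistic ODE dP/dt = 0.09P(1 - P/22900) has equilibria where dP/dt = 0, i.e. P = 0 or P = 22900.
The coefficient (1 - P/K) = 0 when P = K, identifying K = 22900 as the carrying capacity.
(a) K = 22900; (b) equilibria P = 0 and P = 22900.


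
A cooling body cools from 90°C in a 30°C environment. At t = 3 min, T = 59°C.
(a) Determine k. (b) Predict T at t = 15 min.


Newton's law: T(t) = T_a + (T₀ - T_a)e^(-kt).
(a) Use T(3) = 59: (59 - 30)/(90 - 30) = e^(-k·3), so k = -ln(0.483)/3 ≈ 0.2423.
(b) Apply k to t = 15: T(15) = 30 + (60)e^(-3.635) ≈ 31.6°C.


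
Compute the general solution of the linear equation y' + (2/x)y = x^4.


P(x) = 2/x ⇒ μ = x^2.
(x^2 y)' = x^6 ⇒ x^2 y = x^7/(7) + C.
Solve for y: y = (1/7)x^5 + C/x^2.


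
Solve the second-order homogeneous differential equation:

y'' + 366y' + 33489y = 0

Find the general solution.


Characteristic equation: r² + 366r + 33489 = 0, i.e. (r + 183)² = 0.
Repeated root r = -183; include an x factor for the second linearly independent solution.
General solution: y = (C₁ + C₂x)e^(-183x).


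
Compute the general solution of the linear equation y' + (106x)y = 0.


P(x) = 106x ⇒ μ = e^(53x²).
Q(x) = 0 so μ y is constant: y = Ce^(-53x²).


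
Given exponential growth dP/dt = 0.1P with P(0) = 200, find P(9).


The ODE dP/dt = 0.1P has solution P(t) = P(0)e^(0.1t).
Substitute P(0) = 200 and t = 9: P(9) = 200 e^(0.90) ≈ 492.


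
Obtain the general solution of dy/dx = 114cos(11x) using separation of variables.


g(y) = 1, so integrate directly: y = ∫ 114cos(11x) dx = (114/11)sin(11x) + C.


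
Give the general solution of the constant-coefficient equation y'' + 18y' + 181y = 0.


Characteristic equation: r² + 18r + 181 = 0.
Discriminant is negative; roots r = -9 ± 10i (complex conjugate pair).
General solution uses e^(α x)(C₁ cos(β x) + C₂ sin(β x)): y = e^(-9x)(C₁cos(10x) + C₂sin(10x)).


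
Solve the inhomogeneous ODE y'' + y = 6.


Homogeneous part: r² + 1 = 0 ⇒ r = ±1i, so y_h = C₁cos(x) + C₂sin(x).
Try constant y_p = A; plug in: 1A = 6 ⇒ A = 6.
General solution: y = C₁cos(x) + C₂sin(x) + 6.


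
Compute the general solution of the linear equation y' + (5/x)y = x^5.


P(x) = 5/x ⇒ μ = x^5.
(x^5 y)' = x^10 ⇒ x^5 y = x^11/(11) + C.
Solve for y: y = (1/11)x^6 + C/x^5.


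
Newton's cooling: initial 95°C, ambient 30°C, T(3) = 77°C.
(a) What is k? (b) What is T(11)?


Newton's law: T(t) = T_a + (T₀ - T_a)e^(-kt).
(a) Use T(3) = 77: (77 - 30)/(95 - 30) = e^(-k·3), so k = -ln(0.723)/3 ≈ 0.1081.
(b) Apply k to t = 11: T(11) = 30 + (65)e^(-1.189) ≈ 49.8°C.


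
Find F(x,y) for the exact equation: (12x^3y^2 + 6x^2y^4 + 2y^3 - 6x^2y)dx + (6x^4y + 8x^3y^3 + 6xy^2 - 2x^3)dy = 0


Check exactness: ∂M/∂y = 24x^3y + 24x^2y^3 + 6y^2 - 6x^2 and ∂N/∂x = 24x^3y + 24x^2y^3 + 6y^2 - 6x^2; equal, so the equation is exact.
Integrate M with respect to x (treating y as constant): ∫M dx = 3x^4y^2 + 2x^3y^4 + 2xy^3 - 2x^3y + h(y).
Differentiate w.r.t. y and set equal to N: all terms match, so h'(y) = 0 and h is a constant absorbed into C.
General solution: 3x^4y^2 + 2x^3y^4 + 2xy^3 - 2x^3y = C.


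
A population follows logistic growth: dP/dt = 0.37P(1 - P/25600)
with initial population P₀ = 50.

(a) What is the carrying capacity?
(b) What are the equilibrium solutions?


Logistic ODE dP/dt = 0.37P(1 - P/25600) has equilibria where dP/dt = 0, i.e. P = 0 or P = 25600.
The coefficient (1 - P/K) = 0 when P = K, identifying K = 25600 as the carrying capacity.
(a) K = 25600; (b) equilibria P = 0 and P = 25600.


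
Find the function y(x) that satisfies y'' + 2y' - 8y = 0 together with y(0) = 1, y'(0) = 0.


Characteristic roots of r² + 2r - 8 = 0 are -4, 2.
General solution y = c₁ e^(-4x) + c₂ e^(2x).
Apply y(0) = 1: c₁ + c₂ = 1. Apply y'(0) = 0: -4 c₁ + 2 c₂ = 0.
Solve: c₁ = 1/3, c₂ = 2/3.
Particular solution: y = (1/3)e^(-4x) + (2/3)e^(2x).


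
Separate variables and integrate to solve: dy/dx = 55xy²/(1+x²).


Separate: dy/y² = 55x/(1+x²) dx.
Integrate LHS: ∫ dy/y² = -1/y.
Integrate RHS via u = 1+x²: (55/2)ln(1+x²) + C.
Result: -1/y = (55/2)ln(1+x²) + C.


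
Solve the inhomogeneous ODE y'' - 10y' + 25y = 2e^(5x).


Characteristic polynomial (r - 5)² = 0; repeated root r = 5.
y_h = (C₁ + C₂x)e^(5x). Forcing matches the repeated root (resonance), so try y_p = Ax² e^(5x).
Substitute and solve for A: 2A = 2, so A = 1.
General solution: y = (C₁ + C₂x + x²)e^(5x).


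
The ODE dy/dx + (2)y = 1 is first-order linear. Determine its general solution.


P(x) = 2, Q(x) = 1; integrating factor μ = e^(2x).
(μ y)' = e^(2x) ⇒ μ y = (1/2)e^(2x) + C.
Divide by μ: y = 1/2 + Ce^(-2x).


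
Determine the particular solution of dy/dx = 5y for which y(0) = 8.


General solution of y' = 5y is y = Ce^(5x).
Apply y(0) = 8: C = 8.
Particular solution: y = 8e^(5x).


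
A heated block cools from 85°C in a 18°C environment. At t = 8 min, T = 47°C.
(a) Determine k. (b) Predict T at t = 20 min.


Newton's law: T(t) = T_a + (T₀ - T_a)e^(-kt).
(a) Use T(8) = 47: (47 - 18)/(85 - 18) = e^(-k·8), so k = -ln(0.433)/8 ≈ 0.1047.
(b) Apply k to t = 20: T(20) = 18 + (67)e^(-2.093) ≈ 26.3°C.


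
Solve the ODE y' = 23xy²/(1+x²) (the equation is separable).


Separate: dy/y² = 23x/(1+x²) dx.
Integrate LHS: ∫ dy/y² = -1/y.
Integrate RHS via u = 1+x²: (23/2)ln(1+x²) + C.
Result: -1/y = (23/2)ln(1+x²) + C.


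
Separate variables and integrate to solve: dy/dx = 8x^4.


Integrate both sides with respect to x: y = ∫ 8x^4 dx = (8/5)x^5 + C.


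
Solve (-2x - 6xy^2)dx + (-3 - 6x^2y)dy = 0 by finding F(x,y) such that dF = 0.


Check exactness: ∂M/∂y = -12xy and ∂N/∂x = -12xy; equal, so the equation is exact.
Integrate M with respect to x (treating y as constant): ∫M dx = -x^2 - 3x^2y^2 + h(y).
Differentiate w.r.t. y and set equal to N: the x-dependent terms already match, leaving h'(y) = -3. Integrate: h(y) = -3y.
So F(x,y) = -x^2 - 3y - 3x^2y^2.
General solution: -x^2 - 3y - 3x^2y^2 = C.


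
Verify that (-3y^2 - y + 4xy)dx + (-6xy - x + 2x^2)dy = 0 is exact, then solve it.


Check exactness: ∂M/∂y = -6y - 1 + 4x and ∂N/∂x = -6y - 1 + 4x; equal, so the equation is exact.
Integrate M with respect to x (treating y as constant): ∫M dx = -3xy^2 - xy + 2x^2y + h(y).
Differentiate w.r.t. y and set equal to N: all terms match, so h'(y) = 0 and h is a constant absorbed into C.
General solution: -3xy^2 - xy + 2x^2y = C.


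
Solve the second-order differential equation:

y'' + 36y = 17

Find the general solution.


Homogeneous part: r² + 36 = 0 ⇒ r = ±6i, so y_h = C₁cos(6x) + C₂sin(6x).
Try constant y_p = A; plug in: 36A = 17 ⇒ A = 17/36.
General solution: y = C₁cos(6x) + C₂sin(6x) + 17/36.


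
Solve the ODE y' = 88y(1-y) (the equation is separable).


Separate: dy/[y(1-y)] = 88 dx.
Partial fractions: 1/[y(1-y)] = 1/y + 1/(1-y).
Integrate: ln|y/(1-y)| = 88x + C₀.
Solve for y: y = 1/(1 + Ce^(-88x)).


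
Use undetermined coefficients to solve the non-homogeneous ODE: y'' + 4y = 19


Homogeneous part: r² + 4 = 0 ⇒ r = ±2i, so y_h = C₁cos(2x) + C₂sin(2x).
Try constant y_p = A; plug in: 4A = 19 ⇒ A = 19/4.
General solution: y = C₁cos(2x) + C₂sin(2x) + 19/4.


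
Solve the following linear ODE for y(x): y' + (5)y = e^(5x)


P(x) = 5 ⇒ μ = e^(5x).
(μ y)' = e^(10x) ⇒ μ y = e^(10x)/10 + C.
Divide by μ: y = (1/10)e^(5x) + Ce^(-5x).


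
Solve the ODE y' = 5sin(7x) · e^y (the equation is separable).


Separate: e^(-y) dy = 5sin(7x) dx.
Integrate: -e^(-y) = -(5/7)cos(7x) + C₀.
Rearrange: e^(-y) = (5/7)cos(7x) + C.


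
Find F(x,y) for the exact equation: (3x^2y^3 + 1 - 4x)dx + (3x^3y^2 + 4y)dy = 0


Check exactness: ∂M/∂y = 9x^2y^2 and ∂N/∂x = 9x^2y^2; equal, so the equation is exact.
Integrate M with respect to x (treating y as constant): ∫M dx = x^3y^3 + x - 2x^2 + h(y).
Differentiate w.r.t. y and set equal to N: the x-dependent terms already match, leaving h'(y) = 4y. Integrate: h(y) = 2y^2.
So F(x,y) = x^3y^3 + x + 2y^2 - 2x^2.
General solution: x^3y^3 + x + 2y^2 - 2x^2 = C.


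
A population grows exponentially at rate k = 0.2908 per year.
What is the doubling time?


Exponential growth: P(t) = P₀ e^(0.2908t). Set P(t)/P₀ = 2: e^(0.2908t) = 2.
Solve: t = ln(2)/0.2908 ≈ 2.38 years.


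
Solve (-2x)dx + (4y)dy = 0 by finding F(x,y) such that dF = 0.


Check exactness: ∂M/∂y = 0 and ∂N/∂x = 0; equal, so the equation is exact.
Integrate M with respect to x (treating y as constant): ∫M dx = -x^2 + h(y).
Differentiate w.r.t. y and set equal to N: the x-dependent terms already match, leaving h'(y) = 4y. Integrate: h(y) = 2y^2.
So F(x,y) = -x^2 + 2y^2.
General solution: -x^2 + 2y^2 = C.


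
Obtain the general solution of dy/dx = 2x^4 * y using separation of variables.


Separate variables: dy/y = 2x^4 dx.
Integrate: ln|y| = (2/5)x^5 + C₀.
Exponentiate: y = Ce^((2/5)x^5).


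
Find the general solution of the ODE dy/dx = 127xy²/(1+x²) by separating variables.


Separate: dy/y² = 127x/(1+x²) dx.
Integrate LHS: ∫ dy/y² = -1/y.
Integrate RHS via u = 1+x²: (127/2)ln(1+x²) + C.
Result: -1/y = (127/2)ln(1+x²) + C.


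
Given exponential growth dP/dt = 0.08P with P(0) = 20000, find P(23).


The ODE dP/dt = 0.08P has solution P(t) = P(0)e^(0.08t).
Substitute P(0) = 20000 and t = 23: P(23) = 20000 e^(1.84) ≈ 125931.


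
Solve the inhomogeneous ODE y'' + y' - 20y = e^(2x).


Characteristic roots of r² + r - 20 = 0 are 4, -5.
y_h = C₁e^(4x) + C₂e^(-5x).
Forcing exponent 2 is not a characteristic root; try y_p = Ae^(2x).
Substitute: A·(4 + (1)·2 + (-20)) = A·-14 = 1, so A = -1/14.
General solution: y = C₁e^(4x) + C₂e^(-5x) - (1/14)e^(2x).


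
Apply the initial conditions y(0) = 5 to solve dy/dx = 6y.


General solution of y' = 6y is y = Ce^(6x).
Apply y(0) = 5: C = 5.
Particular solution: y = 5e^(6x).


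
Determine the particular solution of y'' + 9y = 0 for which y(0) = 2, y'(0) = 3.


Characteristic roots of r² + 9 = 0 are ±3i, so y = C₁cos(3x) + C₂sin(3x).
Apply y(0) = 2: C₁ = 2. Differentiate and apply y'(0) = 3: 3·C₂ = 3, so C₂ = 1.
Particular solution: y = 2cos(3x) + sin(3x).


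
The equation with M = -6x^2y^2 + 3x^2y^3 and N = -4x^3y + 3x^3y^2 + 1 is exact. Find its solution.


Check exactness: ∂M/∂y = -12x^2y + 9x^2y^2 and ∂N/∂x = -12x^2y + 9x^2y^2; equal, so the equation is exact.
Integrate M with respect to x (treating y as constant): ∫M dx = -2x^3y^2 + x^3y^3 + h(y).
Differentiate w.r.t. y and set equal to N: the x-dependent terms already match, leaving h'(y) = 1. Integrate: h(y) = y.
So F(x,y) = -2x^3y^2 + x^3y^3 + y.
General solution: -2x^3y^2 + x^3y^3 + y = C.


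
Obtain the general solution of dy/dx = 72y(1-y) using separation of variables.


Separate: dy/[y(1-y)] = 72 dx.
Partial fractions: 1/[y(1-y)] = 1/y + 1/(1-y).
Integrate: ln|y/(1-y)| = 72x + C₀.
Solve for y: y = 1/(1 + Ce^(-72x)).


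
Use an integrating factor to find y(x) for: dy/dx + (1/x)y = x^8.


P(x) = 1/x ⇒ μ = x^1.
(x^1 y)' = x^1·x^8 = x^9.
Integrate: x^1 y = x^10/(10) + C.
Solve for y: y = (1/10)x^9 + C/x^1.


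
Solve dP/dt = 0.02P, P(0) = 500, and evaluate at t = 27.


The ODE dP/dt = 0.02P has solution P(t) = P(0)e^(0.02t).
Substitute P(0) = 500 and t = 27: P(27) = 500 e^(0.54) ≈ 858.


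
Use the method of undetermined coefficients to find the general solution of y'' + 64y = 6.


Homogeneous part: r² + 64 = 0 ⇒ r = ±8i, so y_h = C₁cos(8x) + C₂sin(8x).
Try constant y_p = A; plug in: 64A = 6 ⇒ A = 3/32.
General solution: y = C₁cos(8x) + C₂sin(8x) + 3/32.


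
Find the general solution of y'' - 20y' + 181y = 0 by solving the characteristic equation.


Characteristic equation: r² - 20r + 181 = 0.
Discriminant is negative; roots r = 10 ± 9i (complex conjugate pair).
General solution uses e^(α x)(C₁ cos(β x) + C₂ sin(β x)): y = e^(10x)(C₁cos(9x) + C₂sin(9x)).


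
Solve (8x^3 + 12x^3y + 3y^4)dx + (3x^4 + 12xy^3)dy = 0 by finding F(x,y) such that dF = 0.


Check exactness: ∂M/∂y = 12x^3 + 12y^3 and ∂N/∂x = 12x^3 + 12y^3; equal, so the equation is exact.
Integrate M with respect to x (treating y as constant): ∫M dx = 2x^4 + 3x^4y + 3xy^4 + h(y).
Differentiate w.r.t. y and set equal to N: all terms match, so h'(y) = 0 and h is a constant absorbed into C.
General solution: 2x^4 + 3x^4y + 3xy^4 = C.


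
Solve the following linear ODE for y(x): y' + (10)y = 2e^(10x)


P(x) = 10 ⇒ μ = e^(10x).
(μ y)' = 2e^(20x) ⇒ μ y = (2/20)e^(20x) + C.
Divide by μ: y = (1/10)e^(10x) + Ce^(-10x).


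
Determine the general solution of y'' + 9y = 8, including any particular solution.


Homogeneous part: r² + 9 = 0 ⇒ r = ±3i, so y_h = C₁cos(3x) + C₂sin(3x).
Try constant y_p = A; plug in: 9A = 8 ⇒ A = 8/9.
General solution: y = C₁cos(3x) + C₂sin(3x) + 8/9.


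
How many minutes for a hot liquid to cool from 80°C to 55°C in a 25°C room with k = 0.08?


From T(t) = T_a + (T₀ - T_a)e^(-kt), set T(t) = 55:
(55 - 25) / (80 - 25) = e^(-0.08t), so t = -ln(0.545)/0.08 ≈ 7.6 minutes.


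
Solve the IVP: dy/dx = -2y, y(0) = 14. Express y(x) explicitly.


General solution of y' = -2y is y = Ce^(-2x).
Apply y(0) = 14: C = 14.
Particular solution: y = 14e^(-2x).


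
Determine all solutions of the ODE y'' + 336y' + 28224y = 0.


Characteristic equation: r² + 336r + 28224 = 0, i.e. (r + 168)² = 0.
Repeated root r = -168; include an x factor for the second linearly independent solution.
General solution: y = (C₁ + C₂x)e^(-168x).


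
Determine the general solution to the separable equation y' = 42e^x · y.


Separate variables: dy/y = 42e^x dx.
Integrate: ln|y| = 42e^x + C₀.
Exponentiate: y = Ce^(42e^x).


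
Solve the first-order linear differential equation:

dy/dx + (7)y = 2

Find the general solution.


P(x) = 7, Q(x) = 2; integrating factor μ = e^(7x).
(μ y)' = 2e^(7x) ⇒ μ y = (2/7)e^(7x) + C.
Divide by μ: y = 2/7 + Ce^(-7x).


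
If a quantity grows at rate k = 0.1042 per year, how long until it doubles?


Exponential growth: P(t) = P₀ e^(0.1042t). Set P(t)/P₀ = 2: e^(0.1042t) = 2.
Solve: t = ln(2)/0.1042 ≈ 6.65 years.


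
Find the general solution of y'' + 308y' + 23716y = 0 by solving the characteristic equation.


Characteristic equation: r² + 308r + 23716 = 0, i.e. (r + 154)² = 0.
Repeated root r = -154; include an x factor for the second linearly independent solution.
General solution: y = (C₁ + C₂x)e^(-154x).


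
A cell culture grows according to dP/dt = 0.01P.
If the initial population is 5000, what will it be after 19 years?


The ODE dP/dt = 0.01P has solution P(t) = P(0)e^(0.01t).
Substitute P(0) = 5000 and t = 19: P(19) = 5000 e^(0.19) ≈ 6046.


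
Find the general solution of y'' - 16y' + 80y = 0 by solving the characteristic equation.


Characteristic equation: r² - 16r + 80 = 0.
Discriminant is negative; roots r = 8 ± 4i (complex conjugate pair).
General solution uses e^(α x)(C₁ cos(β x) + C₂ sin(β x)): y = e^(8x)(C₁cos(4x) + C₂sin(4x)).


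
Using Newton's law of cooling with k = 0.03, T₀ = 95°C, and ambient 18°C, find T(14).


Newton's law: dT/dt = -k(T - T_a) has solution T(t) = T_a + (T₀ - T_a)e^(-kt).
Plug in T_a = 18, T₀ = 95, k = 0.03, t = 14: T(14) = 18 + (77)e^(-0.42) ≈ 68.6°C.


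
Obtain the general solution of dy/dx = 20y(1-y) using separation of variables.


Separate: dy/[y(1-y)] = 20 dx.
Partial fractions: 1/[y(1-y)] = 1/y + 1/(1-y).
Integrate: ln|y/(1-y)| = 20x + C₀.
Solve for y: y = 1/(1 + Ce^(-20x)).


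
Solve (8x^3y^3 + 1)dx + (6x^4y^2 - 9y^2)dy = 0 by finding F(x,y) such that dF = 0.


Check exactness: ∂M/∂y = 24x^3y^2 and ∂N/∂x = 24x^3y^2; equal, so the equation is exact.
Integrate M with respect to x (treating y as constant): ∫M dx = 2x^4y^3 + x + h(y).
Differentiate w.r.t. y and set equal to N: the x-dependent terms already match, leaving h'(y) = -9y^2. Integrate: h(y) = -3y^3.
So F(x,y) = 2x^4y^3 + x - 3y^3.
General solution: 2x^4y^3 + x - 3y^3 = C.


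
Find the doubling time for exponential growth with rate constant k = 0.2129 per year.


Exponential growth: P(t) = P₀ e^(0.2129t). Set P(t)/P₀ = 2: e^(0.2129t) = 2.
Solve: t = ln(2)/0.2129 ≈ 3.26 years.


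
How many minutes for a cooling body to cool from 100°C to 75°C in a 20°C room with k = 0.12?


From T(t) = T_a + (T₀ - T_a)e^(-kt), set T(t) = 75:
(75 - 20) / (100 - 20) = e^(-0.12t), so t = -ln(0.688)/0.12 ≈ 3.1 minutes.


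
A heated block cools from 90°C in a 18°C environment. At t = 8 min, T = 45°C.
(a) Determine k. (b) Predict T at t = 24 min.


Newton's law: T(t) = T_a + (T₀ - T_a)e^(-kt).
(a) Use T(8) = 45: (45 - 18)/(90 - 18) = e^(-k·8), so k = -ln(0.375)/8 ≈ 0.1226.
(b) Apply k to t = 24: T(24) = 18 + (72)e^(-2.942) ≈ 21.8°C.


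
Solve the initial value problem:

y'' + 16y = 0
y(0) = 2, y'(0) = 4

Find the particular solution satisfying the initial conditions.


Characteristic roots of r² + 16 = 0 are ±4i, so y = C₁cos(4x) + C₂sin(4x).
Apply y(0) = 2: C₁ = 2. Differentiate and apply y'(0) = 4: 4·C₂ = 4, so C₂ = 1.
Particular solution: y = 2cos(4x) + sin(4x).


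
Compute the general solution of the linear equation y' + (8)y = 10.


P(x) = 8, Q(x) = 10; integrating factor μ = e^(8x).
(μ y)' = 10e^(8x) ⇒ μ y = (5/4)e^(8x) + C.
Divide by μ: y = 5/4 + Ce^(-8x).


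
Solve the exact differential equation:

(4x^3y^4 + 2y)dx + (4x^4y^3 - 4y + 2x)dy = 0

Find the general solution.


Check exactness: ∂M/∂y = 16x^3y^3 + 2 and ∂N/∂x = 16x^3y^3 + 2; equal, so the equation is exact.
Integrate M with respect to x (treating y as constant): ∫M dx = x^4y^4 + 2xy + h(y).
Differentiate w.r.t. y and set equal to N: the x-dependent terms already match, leaving h'(y) = -4y. Integrate: h(y) = -2y^2.
So F(x,y) = x^4y^4 - 2y^2 + 2xy.
General solution: x^4y^4 - 2y^2 + 2xy = C.


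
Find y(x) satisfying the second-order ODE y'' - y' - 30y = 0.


Characteristic equation: r² - r - 30 = 0.
Factor: (r - 6)(r + 5) = 0 ⇒ r = 6, -5 (distinct real).
General solution: y = C₁e^(6x) + C₂e^(-5x).


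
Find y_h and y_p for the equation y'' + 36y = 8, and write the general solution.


Homogeneous part: r² + 36 = 0 ⇒ r = ±6i, so y_h = C₁cos(6x) + C₂sin(6x).
Try constant y_p = A; plug in: 36A = 8 ⇒ A = 2/9.
General solution: y = C₁cos(6x) + C₂sin(6x) + 2/9.


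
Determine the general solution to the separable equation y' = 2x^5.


Integrate both sides with respect to x: y = ∫ 2x^5 dx = (1/3)x^6 + C.


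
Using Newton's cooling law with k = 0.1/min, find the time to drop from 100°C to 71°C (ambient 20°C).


From T(t) = T_a + (T₀ - T_a)e^(-kt), set T(t) = 71:
(71 - 20) / (100 - 20) = e^(-0.1t), so t = -ln(0.637)/0.1 ≈ 4.5 minutes.


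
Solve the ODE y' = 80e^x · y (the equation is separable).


Separate variables: dy/y = 80e^x dx.
Integrate: ln|y| = 80e^x + C₀.
Exponentiate: y = Ce^(80e^x).


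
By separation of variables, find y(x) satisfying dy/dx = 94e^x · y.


Separate variables: dy/y = 94e^x dx.
Integrate: ln|y| = 94e^x + C₀.
Exponentiate: y = Ce^(94e^x).


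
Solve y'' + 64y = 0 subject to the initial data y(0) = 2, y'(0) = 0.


Characteristic roots of r² + 64 = 0 are ±8i, so y = C₁cos(8x) + C₂sin(8x).
Apply y(0) = 2: C₁ = 2. Differentiate and apply y'(0) = 0: 8·C₂ = 0, so C₂ = 0.
Particular solution: y = 2cos(8x).


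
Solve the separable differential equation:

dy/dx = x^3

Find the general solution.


Integrate both sides with respect to x: y = ∫ x^3 dx = (1/4)x^4 + C.


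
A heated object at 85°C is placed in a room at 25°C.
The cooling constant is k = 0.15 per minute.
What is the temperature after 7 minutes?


Newton's law: dT/dt = -k(T - T_a) has solution T(t) = T_a + (T₀ - T_a)e^(-kt).
Plug in T_a = 25, T₀ = 85, k = 0.15, t = 7: T(7) = 25 + (60)e^(-1.05) ≈ 46.0°C.


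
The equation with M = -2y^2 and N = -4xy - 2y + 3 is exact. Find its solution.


Check exactness: ∂M/∂y = -4y and ∂N/∂x = -4y; equal, so the equation is exact.
Integrate M with respect to x (treating y as constant): ∫M dx = -2xy^2 + h(y).
Differentiate w.r.t. y and set equal to N: the x-dependent terms already match, leaving h'(y) = -2y + 3. Integrate: h(y) = -y^2 + 3y.
So F(x,y) = -2xy^2 - y^2 + 3y.
General solution: -2xy^2 - y^2 + 3y = C.


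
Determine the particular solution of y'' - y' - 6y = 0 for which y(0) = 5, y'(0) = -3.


Characteristic roots of r² - r - 6 = 0 are 3, -2.
General solution y = c₁ e^(3x) + c₂ e^(-2x).
Apply y(0) = 5: c₁ + c₂ = 5. Apply y'(0) = -3: 3 c₁ - 2 c₂ = -3.
Solve: c₁ = 7/5, c₂ = 18/5.
Particular solution: y = (7/5)e^(3x) + (18/5)e^(-2x).


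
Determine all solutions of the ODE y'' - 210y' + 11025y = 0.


Characteristic equation: r² - 210r + 11025 = 0, i.e. (r - 105)² = 0.
Repeated root r = 105; include an x factor for the second linearly independent solution.
General solution: y = (C₁ + C₂x)e^(105x).


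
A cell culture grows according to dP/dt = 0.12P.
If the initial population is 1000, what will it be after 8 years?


The ODE dP/dt = 0.12P has solution P(t) = P(0)e^(0.12t).
Substitute P(0) = 1000 and t = 8: P(8) = 1000 e^(0.96) ≈ 2612.


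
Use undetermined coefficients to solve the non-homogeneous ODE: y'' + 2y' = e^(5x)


Characteristic roots of r² + 2r = 0 are -2, 0.
y_h = C₁e^(-2x) + C₂.
Forcing exponent 5 is not a characteristic root; try y_p = Ae^(5x).
Substitute: A·(25 + (2)·5 + (0)) = A·35 = 1, so A = 1/35.
General solution: y = C₁e^(-2x) + C₂ + (1/35)e^(5x).


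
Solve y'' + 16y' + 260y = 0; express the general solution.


Characteristic equation: r² + 16r + 260 = 0.
Discriminant is negative; roots r = -8 ± 14i (complex conjugate pair).
General solution uses e^(α x)(C₁ cos(β x) + C₂ sin(β x)): y = e^(-8x)(C₁cos(14x) + C₂sin(14x)).


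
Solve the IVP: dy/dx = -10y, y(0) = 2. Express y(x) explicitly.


General solution of y' = -10y is y = Ce^(-10x).
Apply y(0) = 2: C = 2.
Particular solution: y = 2e^(-10x).


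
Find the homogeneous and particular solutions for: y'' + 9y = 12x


Homogeneous: r² + 9 = 0 ⇒ r = ±3i, y_h = C₁cos(3x) + C₂sin(3x).
Polynomial forcing; try y_p = Ax + B. Then y_p'' + 9 y_p = 9(Ax + B) = 12x, so B = 0 and A = 4/3.
General solution: y = C₁cos(3x) + C₂sin(3x) + (4/3)x.


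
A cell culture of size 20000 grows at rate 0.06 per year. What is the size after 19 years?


The ODE dP/dt = 0.06P has solution P(t) = P(0)e^(0.06t).
Substitute P(0) = 20000 and t = 19: P(19) = 20000 e^(1.14) ≈ 62535.


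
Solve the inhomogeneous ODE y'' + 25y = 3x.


Homogeneous: r² + 25 = 0 ⇒ r = ±5i, y_h = C₁cos(5x) + C₂sin(5x).
Polynomial forcing; try y_p = Ax + B. Then y_p'' + 25 y_p = 25(Ax + B) = 3x, so B = 0 and A = 3/25.
General solution: y = C₁cos(5x) + C₂sin(5x) + (3/25)x.


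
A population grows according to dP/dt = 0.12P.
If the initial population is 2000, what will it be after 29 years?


The ODE dP/dt = 0.12P has solution P(t) = P(0)e^(0.12t).
Substitute P(0) = 2000 and t = 29: P(29) = 2000 e^(3.48) ≈ 64919.


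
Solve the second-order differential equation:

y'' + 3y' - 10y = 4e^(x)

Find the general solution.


Characteristic roots of r² + 3r - 10 = 0 are 2, -5.
y_h = C₁e^(2x) + C₂e^(-5x).
Forcing exponent 1 is not a characteristic root; try y_p = Ae^(x).
Substitute: A·(1 + (3)·1 + (-10)) = A·-6 = 4, so A = -2/3.
General solution: y = C₁e^(2x) + C₂e^(-5x) - (2/3)e^(x).


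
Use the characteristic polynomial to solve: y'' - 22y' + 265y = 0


Characteristic equation: r² - 22r + 265 = 0.
Discriminant is negative; roots r = 11 ± 12i (complex conjugate pair).
General solution uses e^(α x)(C₁ cos(β x) + C₂ sin(β x)): y = e^(11x)(C₁cos(12x) + C₂sin(12x)).


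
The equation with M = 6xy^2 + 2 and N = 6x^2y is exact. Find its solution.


Check exactness: ∂M/∂y = 12xy and ∂N/∂x = 12xy; equal, so the equation is exact.
Integrate M with respect to x (treating y as constant): ∫M dx = 3x^2y^2 + 2x + h(y).
Differentiate w.r.t. y and set equal to N: all terms match, so h'(y) = 0 and h is a constant absorbed into C.
General solution: 3x^2y^2 + 2x = C.


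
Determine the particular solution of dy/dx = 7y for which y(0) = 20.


General solution of y' = 7y is y = Ce^(7x).
Apply y(0) = 20: C = 20.
Particular solution: y = 20e^(7x).


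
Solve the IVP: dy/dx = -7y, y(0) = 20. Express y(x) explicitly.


General solution of y' = -7y is y = Ce^(-7x).
Apply y(0) = 20: C = 20.
Particular solution: y = 20e^(-7x).


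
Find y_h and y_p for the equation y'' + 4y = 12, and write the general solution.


Homogeneous part: r² + 4 = 0 ⇒ r = ±2i, so y_h = C₁cos(2x) + C₂sin(2x).
Try constant y_p = A; plug in: 4A = 12 ⇒ A = 3.
General solution: y = C₁cos(2x) + C₂sin(2x) + 3.


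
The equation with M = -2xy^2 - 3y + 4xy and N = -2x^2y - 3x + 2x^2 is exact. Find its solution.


Check exactness: ∂M/∂y = -4xy - 3 + 4x and ∂N/∂x = -4xy - 3 + 4x; equal, so the equation is exact.
Integrate M with respect to x (treating y as constant): ∫M dx = -x^2y^2 - 3xy + 2x^2y + h(y).
Differentiate w.r.t. y and set equal to N: all terms match, so h'(y) = 0 and h is a constant absorbed into C.
General solution: -x^2y^2 - 3xy + 2x^2y = C.


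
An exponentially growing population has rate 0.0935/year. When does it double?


Exponential growth: P(t) = P₀ e^(0.0935t). Set P(t)/P₀ = 2: e^(0.0935t) = 2.
Solve: t = ln(2)/0.0935 ≈ 7.41 years.


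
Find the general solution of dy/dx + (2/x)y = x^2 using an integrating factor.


P(x) = 2/x ⇒ μ = x^2.
(x^2 y)' = x^4 ⇒ x^2 y = x^5/(5) + C.
Solve for y: y = (1/5)x^3 + C/x^2.


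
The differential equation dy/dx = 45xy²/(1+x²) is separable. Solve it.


Separate: dy/y² = 45x/(1+x²) dx.
Integrate LHS: ∫ dy/y² = -1/y.
Integrate RHS via u = 1+x²: (45/2)ln(1+x²) + C.
Result: -1/y = (45/2)ln(1+x²) + C.


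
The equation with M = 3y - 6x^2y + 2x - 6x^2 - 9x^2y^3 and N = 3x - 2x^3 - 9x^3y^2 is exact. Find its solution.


Check exactness: ∂M/∂y = 3 - 6x^2 - 27x^2y^2 and ∂N/∂x = 3 - 6x^2 - 27x^2y^2; equal, so the equation is exact.
Integrate M with respect to x (treating y as constant): ∫M dx = 3xy - 2x^3y + x^2 - 2x^3 - 3x^3y^3 + h(y).
Differentiate w.r.t. y and set equal to N: all terms match, so h'(y) = 0 and h is a constant absorbed into C.
General solution: 3xy - 2x^3y + x^2 - 2x^3 - 3x^3y^3 = C.


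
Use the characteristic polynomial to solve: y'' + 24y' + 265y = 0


Characteristic equation: r² + 24r + 265 = 0.
Discriminant is negative; roots r = -12 ± 11i (complex conjugate pair).
General solution uses e^(α x)(C₁ cos(β x) + C₂ sin(β x)): y = e^(-12x)(C₁cos(11x) + C₂sin(11x)).


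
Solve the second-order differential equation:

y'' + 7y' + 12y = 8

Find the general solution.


Characteristic roots of r² + 7r + 12 = 0 are -4, -3.
y_h = C₁e^(-4x) + C₂e^(-3x).
Constant forcing; try y_p = A. Then 12A = 8 ⇒ A = 2/3.
General solution: y = C₁e^(-4x) + C₂e^(-3x) + 2/3.


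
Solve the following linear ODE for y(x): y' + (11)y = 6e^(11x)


P(x) = 11 ⇒ μ = e^(11x).
(μ y)' = 6e^(22x) ⇒ μ y = (6/22)e^(22x) + C.
Divide by μ: y = (3/11)e^(11x) + Ce^(-11x).


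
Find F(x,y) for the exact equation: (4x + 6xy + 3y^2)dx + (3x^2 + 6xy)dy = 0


Check exactness: ∂M/∂y = 6x + 6y and ∂N/∂x = 6x + 6y; equal, so the equation is exact.
Integrate M with respect to x (treating y as constant): ∫M dx = 2x^2 + 3x^2y + 3xy^2 + h(y).
Differentiate w.r.t. y and set equal to N: all terms match, so h'(y) = 0 and h is a constant absorbed into C.
General solution: 2x^2 + 3x^2y + 3xy^2 = C.


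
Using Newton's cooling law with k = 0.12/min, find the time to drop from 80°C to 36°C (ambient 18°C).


From T(t) = T_a + (T₀ - T_a)e^(-kt), set T(t) = 36:
(36 - 18) / (80 - 18) = e^(-0.12t), so t = -ln(0.290)/0.12 ≈ 10.3 minutes.


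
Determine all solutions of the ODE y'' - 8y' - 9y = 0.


Characteristic equation: r² - 8r - 9 = 0.
Factor: (r + 1)(r - 9) = 0 ⇒ r = -1, 9 (distinct real).
General solution: y = C₁e^(-x) + C₂e^(9x).


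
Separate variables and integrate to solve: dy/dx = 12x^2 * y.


Separate variables: dy/y = 12x^2 dx.
Integrate: ln|y| = 4x^3 + C₀.
Exponentiate: y = Ce^(4x^3).


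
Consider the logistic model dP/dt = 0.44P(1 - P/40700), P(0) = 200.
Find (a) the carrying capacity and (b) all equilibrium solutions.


Logistic ODE dP/dt = 0.44P(1 - P/40700) has equilibria where dP/dt = 0, i.e. P = 0 or P = 40700.
The coefficient (1 - P/K) = 0 when P = K, identifying K = 40700 as the carrying capacity.
(a) K = 40700; (b) equilibria P = 0 and P = 40700.


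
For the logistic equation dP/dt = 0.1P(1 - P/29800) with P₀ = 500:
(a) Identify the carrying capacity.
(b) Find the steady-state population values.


Logistic ODE dP/dt = 0.1P(1 - P/29800) has equilibria where dP/dt = 0, i.e. P = 0 or P = 29800.
The coefficient (1 - P/K) = 0 when P = K, identifying K = 29800 as the carrying capacity.
(a) K = 29800; (b) equilibria P = 0 and P = 29800.


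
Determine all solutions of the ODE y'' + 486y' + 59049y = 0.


Characteristic equation: r² + 486r + 59049 = 0, i.e. (r + 243)² = 0.
Repeated root r = -243; include an x factor for the second linearly independent solution.
General solution: y = (C₁ + C₂x)e^(-243x).


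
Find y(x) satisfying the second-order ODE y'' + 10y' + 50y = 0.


Characteristic equation: r² + 10r + 50 = 0.
Discriminant is negative; roots r = -5 ± 5i (complex conjugate pair).
General solution uses e^(α x)(C₁ cos(β x) + C₂ sin(β x)): y = e^(-5x)(C₁cos(5x) + C₂sin(5x)).


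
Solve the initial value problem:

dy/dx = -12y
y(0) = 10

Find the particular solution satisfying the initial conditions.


General solution of y' = -12y is y = Ce^(-12x).
Apply y(0) = 10: C = 10.
Particular solution: y = 10e^(-12x).


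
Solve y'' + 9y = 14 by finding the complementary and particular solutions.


Homogeneous part: r² + 9 = 0 ⇒ r = ±3i, so y_h = C₁cos(3x) + C₂sin(3x).
Try constant y_p = A; plug in: 9A = 14 ⇒ A = 14/9.
General solution: y = C₁cos(3x) + C₂sin(3x) + 14/9.


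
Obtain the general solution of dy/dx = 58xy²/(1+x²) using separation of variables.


Separate: dy/y² = 58x/(1+x²) dx.
Integrate LHS: ∫ dy/y² = -1/y.
Integrate RHS via u = 1+x²: 29ln(1+x²) + C.
Result: -1/y = 29ln(1+x²) + C.


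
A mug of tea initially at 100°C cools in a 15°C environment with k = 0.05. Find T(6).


Newton's law: dT/dt = -k(T - T_a) has solution T(t) = T_a + (T₀ - T_a)e^(-kt).
Plug in T_a = 15, T₀ = 100, k = 0.05, t = 6: T(6) = 15 + (85)e^(-0.30) ≈ 78.0°C.


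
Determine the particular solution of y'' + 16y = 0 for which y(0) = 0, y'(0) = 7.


Characteristic roots of r² + 16 = 0 are ±4i, so y = C₁cos(4x) + C₂sin(4x).
Apply y(0) = 0: C₁ = 0. Differentiate and apply y'(0) = 7: 4·C₂ = 7, so C₂ = 7/4.
Particular solution: y = (7/4)sin(4x).


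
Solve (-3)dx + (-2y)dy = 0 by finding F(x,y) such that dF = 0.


Check exactness: ∂M/∂y = 0 and ∂N/∂x = 0; equal, so the equation is exact.
Integrate M with respect to x (treating y as constant): ∫M dx = -3x + h(y).
Differentiate w.r.t. y and set equal to N: the x-dependent terms already match, leaving h'(y) = -2y. Integrate: h(y) = -y^2.
So F(x,y) = -y^2 - 3x.
General solution: -y^2 - 3x = C.


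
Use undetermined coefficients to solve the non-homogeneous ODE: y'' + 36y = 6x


Homogeneous: r² + 36 = 0 ⇒ r = ±6i, y_h = C₁cos(6x) + C₂sin(6x).
Polynomial forcing; try y_p = Ax + B. Then y_p'' + 36 y_p = 36(Ax + B) = 6x, so B = 0 and A = 1/6.
General solution: y = C₁cos(6x) + C₂sin(6x) + (1/6)x.


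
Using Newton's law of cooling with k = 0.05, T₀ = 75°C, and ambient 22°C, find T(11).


Newton's law: dT/dt = -k(T - T_a) has solution T(t) = T_a + (T₀ - T_a)e^(-kt).
Plug in T_a = 22, T₀ = 75, k = 0.05, t = 11: T(11) = 22 + (53)e^(-0.55) ≈ 52.6°C.


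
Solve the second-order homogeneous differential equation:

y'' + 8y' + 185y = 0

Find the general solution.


Characteristic equation: r² + 8r + 185 = 0.
Discriminant is negative; roots r = -4 ± 13i (complex conjugate pair).
General solution uses e^(α x)(C₁ cos(β x) + C₂ sin(β x)): y = e^(-4x)(C₁cos(13x) + C₂sin(13x)).


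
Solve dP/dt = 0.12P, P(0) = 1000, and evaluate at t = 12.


The ODE dP/dt = 0.12P has solution P(t) = P(0)e^(0.12t).
Substitute P(0) = 1000 and t = 12: P(12) = 1000 e^(1.44) ≈ 4221.


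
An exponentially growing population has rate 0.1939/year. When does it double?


Exponential growth: P(t) = P₀ e^(0.1939t). Set P(t)/P₀ = 2: e^(0.1939t) = 2.
Solve: t = ln(2)/0.1939 ≈ 3.57 years.


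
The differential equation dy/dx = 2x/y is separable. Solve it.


Separate variables: y dy = 2x dx.
Integrate both sides: y²/2 = x^2 + C₀.
Multiply by 2: y² = 2x^2 + C.


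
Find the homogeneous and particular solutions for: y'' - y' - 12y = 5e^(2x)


Characteristic roots of r² - r - 12 = 0 are -3, 4.
y_h = C₁e^(-3x) + C₂e^(4x).
Forcing exponent 2 is not a characteristic root; try y_p = Ae^(2x).
Substitute: A·(4 + (-1)·2 + (-12)) = A·-10 = 5, so A = -1/2.
General solution: y = C₁e^(-3x) + C₂e^(4x) - (1/2)e^(2x).


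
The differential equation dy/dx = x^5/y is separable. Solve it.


Separate variables: y dy = x^5 dx.
Integrate both sides: y²/2 = (1/6)x^6 + C₀.
Multiply by 2: y² = (1/3)x^6 + C.


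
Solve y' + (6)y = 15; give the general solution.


P(x) = 6, Q(x) = 15; integrating factor μ = e^(6x).
(μ y)' = 15e^(6x) ⇒ μ y = (5/2)e^(6x) + C.
Divide by μ: y = 5/2 + Ce^(-6x).


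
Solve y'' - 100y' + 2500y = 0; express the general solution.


Characteristic equation: r² - 100r + 2500 = 0, i.e. (r - 50)² = 0.
Repeated root r = 50; include an x factor for the second linearly independent solution.
General solution: y = (C₁ + C₂x)e^(50x).


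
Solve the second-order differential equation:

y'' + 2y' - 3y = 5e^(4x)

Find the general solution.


Characteristic roots of r² + 2r - 3 = 0 are 1, -3.
y_h = C₁e^(x) + C₂e^(-3x).
Forcing exponent 4 is not a characteristic root; try y_p = Ae^(4x).
Substitute: A·(16 + (2)·4 + (-3)) = A·21 = 5, so A = 5/21.
General solution: y = C₁e^(x) + C₂e^(-3x) + (5/21)e^(4x).


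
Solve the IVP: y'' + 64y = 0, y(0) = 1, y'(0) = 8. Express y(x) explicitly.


Characteristic roots of r² + 64 = 0 are ±8i, so y = C₁cos(8x) + C₂sin(8x).
Apply y(0) = 1: C₁ = 1. Differentiate and apply y'(0) = 8: 8·C₂ = 8, so C₂ = 1.
Particular solution: y = cos(8x) + sin(8x).


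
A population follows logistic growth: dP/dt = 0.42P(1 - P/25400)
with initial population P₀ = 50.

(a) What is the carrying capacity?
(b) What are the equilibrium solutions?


Logistic ODE dP/dt = 0.42P(1 - P/25400) has equilibria where dP/dt = 0, i.e. P = 0 or P = 25400.
The coefficient (1 - P/K) = 0 when P = K, identifying K = 25400 as the carrying capacity.
(a) K = 25400; (b) equilibria P = 0 and P = 25400.


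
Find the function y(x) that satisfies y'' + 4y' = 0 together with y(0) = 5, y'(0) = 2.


Characteristic roots of r² + 4r = 0 are 0, -4.
General solution y = c₁ + c₂ e^(-4x).
Apply y(0) = 5: c₁ + c₂ = 5. Apply y'(0) = 2: 0 c₁ - 4 c₂ = 2.
Solve: c₁ = 11/2, c₂ = -1/2.
Particular solution: y = 11/2 - (1/2)e^(-4x).


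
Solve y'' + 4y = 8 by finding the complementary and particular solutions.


Homogeneous part: r² + 4 = 0 ⇒ r = ±2i, so y_h = C₁cos(2x) + C₂sin(2x).
Try constant y_p = A; plug in: 4A = 8 ⇒ A = 2.
General solution: y = C₁cos(2x) + C₂sin(2x) + 2.


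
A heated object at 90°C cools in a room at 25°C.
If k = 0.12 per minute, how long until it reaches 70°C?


From T(t) = T_a + (T₀ - T_a)e^(-kt), set T(t) = 70:
(70 - 25) / (90 - 25) = e^(-0.12t), so t = -ln(0.692)/0.12 ≈ 3.1 minutes.


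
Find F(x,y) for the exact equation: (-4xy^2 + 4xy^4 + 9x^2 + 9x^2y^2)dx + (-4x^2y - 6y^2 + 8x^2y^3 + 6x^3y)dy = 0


Check exactness: ∂M/∂y = -8xy + 16xy^3 + 18x^2y and ∂N/∂x = -8xy + 16xy^3 + 18x^2y; equal, so the equation is exact.
Integrate M with respect to x (treating y as constant): ∫M dx = -2x^2y^2 + 2x^2y^4 + 3x^3 + 3x^3y^2 + h(y).
Differentiate w.r.t. y and set equal to N: the x-dependent terms already match, leaving h'(y) = -6y^2. Integrate: h(y) = -2y^3.
So F(x,y) = -2x^2y^2 - 2y^3 + 2x^2y^4 + 3x^3 + 3x^3y^2.
General solution: -2x^2y^2 - 2y^3 + 2x^2y^4 + 3x^3 + 3x^3y^2 = C.


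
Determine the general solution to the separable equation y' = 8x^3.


Integrate both sides with respect to x: y = ∫ 8x^3 dx = 2x^4 + C.


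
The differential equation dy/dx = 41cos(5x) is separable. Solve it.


g(y) = 1, so integrate directly: y = ∫ 41cos(5x) dx = (41/5)sin(5x) + C.


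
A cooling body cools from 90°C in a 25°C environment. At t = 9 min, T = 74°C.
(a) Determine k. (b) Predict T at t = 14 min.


Newton's law: T(t) = T_a + (T₀ - T_a)e^(-kt).
(a) Use T(9) = 74: (74 - 25)/(90 - 25) = e^(-k·9), so k = -ln(0.754)/9 ≈ 0.0314.
(b) Apply k to t = 14: T(14) = 25 + (65)e^(-0.440) ≈ 66.9°C.


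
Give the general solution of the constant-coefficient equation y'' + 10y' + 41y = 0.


Characteristic equation: r² + 10r + 41 = 0.
Discriminant is negative; roots r = -5 ± 4i (complex conjugate pair).
General solution uses e^(α x)(C₁ cos(β x) + C₂ sin(β x)): y = e^(-5x)(C₁cos(4x) + C₂sin(4x)).
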